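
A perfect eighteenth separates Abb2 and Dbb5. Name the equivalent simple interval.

perfect 4th

Subtracting seven from the interval number removes an octave: 18 − 14 = 4.
That makes a perfect eighteenth a compound perfect fourth — 2 octaves plus a perfect fourth.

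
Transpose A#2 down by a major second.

G#2

The second takes the letter from A down to G.
A major second spans 2 semitones, so from A#2 the target pitch is G#2.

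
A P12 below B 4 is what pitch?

The twelfth's letter: B down five letter names plus an octave → E.
A perfect twelfth spans 19 semitones, so from B4 the target pitch is E3.

E 3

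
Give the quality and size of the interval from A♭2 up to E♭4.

A to E spans five letter names (A-B-C-D-E), plus an octave — that makes it a twelfth of some quality.
Counting semitones, Ab2→Eb4 is 19, which is the perfect twelfth.
(Equivalently, a compound perfect fifth: a perfect fifth plus an octave.)

perfect twelfth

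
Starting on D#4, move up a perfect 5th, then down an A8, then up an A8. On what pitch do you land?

A#4

Up a perfect fifth from D#4: A#4 (7 semitones up).
Down an augmented octave from A#4: A3 (13 semitones down).
Up an augmented octave from A3: A#4 (13 semitones up).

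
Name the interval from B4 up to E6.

B to E spans four letter names (B-C-D-E), plus an octave — that makes it an eleventh of some quality.
Counting semitones, B4→E6 is 17, which is the perfect eleventh.
(Equivalently, a compound perfect fourth: a perfect fourth plus an octave.)

perfect eleventh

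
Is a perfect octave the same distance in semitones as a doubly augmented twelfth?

12 semitones (perfect octave) vs 21 semitones (doubly augmented twelfth): not equal.

No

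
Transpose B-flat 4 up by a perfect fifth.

Counting five letter names up from B lands on F.
A perfect fifth spans 7 semitones, so from Bb4 the target pitch is F5.

F 5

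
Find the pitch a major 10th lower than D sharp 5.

Counting three letter names plus an octave down from D lands on B.
Moving 16 semitones down from D#5 (the size of a major tenth) reaches B3.

B 3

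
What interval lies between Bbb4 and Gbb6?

minor thirteenth

B to G spans six letter names (B-C-D-E-F-G), plus an octave, so the interval is some kind of thirteenth.
At 20 semitones, Bbb4→Gbb6 falls one short of a major thirteenth: minor.
(Equivalently, a compound minor sixth: a minor sixth plus an octave.)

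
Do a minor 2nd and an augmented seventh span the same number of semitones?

A minor second is 1 semitone but an augmented seventh is 12 semitones — different sizes.

No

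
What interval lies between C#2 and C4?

C to C is the same letter name, plus 2 octaves — that makes it a fifteenth of some quality.
A perfect fifteenth would be 24 semitones; C#2 to C4 is 23, one semitone narrower, so the interval is diminished.
(Equivalently, a compound diminished octave: a diminished octave plus an octave.)

d15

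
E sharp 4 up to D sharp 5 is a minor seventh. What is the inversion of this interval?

The rule of nine gives the new number: 9 − 7 = 2, so a seventh becomes a second.
Quality inverts too: minor becomes major. That makes the inversion a major second.

major 2nd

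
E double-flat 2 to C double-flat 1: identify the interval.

major 10th

Descending from Ebb2 to Cbb1 is the same interval as ascending Cbb1 to Ebb2.
C to E spans three letter names (C-D-E), plus an octave: a tenth.
Counting semitones, Cbb1→Ebb2 is 16, which is the major tenth.
(Equivalently, a compound major third: a major third plus an octave.)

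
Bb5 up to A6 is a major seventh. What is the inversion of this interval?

Inverted interval numbers add to nine, so a seventh pairs with a second (7 + 2 = 9).
Quality inverts too: major becomes minor. That makes the inversion a minor second.

minor 2nd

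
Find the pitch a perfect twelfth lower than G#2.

C#1

Five letters down from G (plus an octave) reaches C.
A perfect twelfth is 19 semitones; 19 semitones down from G#2 gives C#1.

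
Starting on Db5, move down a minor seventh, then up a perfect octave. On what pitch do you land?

Eb5

Down a minor seventh from Db5: Eb4 (10 semitones down).
A perfect octave up from Eb4 is Eb5.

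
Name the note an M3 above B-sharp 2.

Three letter names up from B: D.
A major third is 4 semitones; 4 semitones up from B#2 gives D##3.

D-double-sharp 3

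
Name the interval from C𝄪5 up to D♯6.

C to D spans two letter names (C-D), plus an octave — that makes it a ninth of some quality.
C##5 to D#6 is 13 semitones, a half step short of the major ninth (14), so this is minor.
(Equivalently, a compound minor second: a minor second plus an octave.)

m9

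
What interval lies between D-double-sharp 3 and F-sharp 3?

D to F spans three letter names (D-E-F) — that makes it a third of some quality.
The major third is 4 semitones; here we have 2, two semitones narrower: diminished.

diminished third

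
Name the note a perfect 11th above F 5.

Counting four letter names plus an octave up from F lands on B.
A perfect eleventh spans 17 semitones, so from F5 the target pitch is Bb6.

B-flat 6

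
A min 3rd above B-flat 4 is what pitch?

Counting three letter names up from B lands on D.
A minor third spans 3 semitones, so from Bb4 the target pitch is Db5.

D-flat 5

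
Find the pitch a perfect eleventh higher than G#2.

C#4

The eleventh's letter: G up four letter names plus an octave → C.
Moving 17 semitones up from G#2 (the size of a perfect eleventh) reaches C#4.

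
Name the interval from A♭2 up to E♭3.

perfect 5th

A to E spans five letter names (A-B-C-D-E) — that makes it a fifth of some quality.
Ab2 to Eb3 is 7 semitones, matching the perfect fifth exactly, so the quality is perfect.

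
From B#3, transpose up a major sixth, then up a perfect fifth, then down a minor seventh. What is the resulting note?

E##4

A major sixth up from B#3 is G##4.
A perfect fifth up from G##4 is D##5.
D##5 down a minor seventh → E##4 (10 semitones).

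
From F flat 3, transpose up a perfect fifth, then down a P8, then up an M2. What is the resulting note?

D flat 3

Fb3 up a perfect fifth → Cb4 (7 semitones).
Cb4 down a perfect octave → Cb3 (12 semitones).
Cb3 up a major second → Db3 (2 semitones).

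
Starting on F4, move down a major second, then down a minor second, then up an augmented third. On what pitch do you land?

F##4

Down a major second from F4: Eb4 (2 semitones down).
A minor second down from Eb4 is D4.
Up an augmented third from D4: F##4 (5 semitones up).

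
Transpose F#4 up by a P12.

C#6

Counting five letter names plus an octave up from F lands on C.
A perfect twelfth is 19 semitones; 19 semitones up from F#4 gives C#6.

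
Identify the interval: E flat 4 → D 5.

major seventh

E to D spans seven letter names (E-F-G-A-B-C-D) — that makes it a seventh of some quality.
Counting semitones, Eb4→D5 is 11, which is the major seventh.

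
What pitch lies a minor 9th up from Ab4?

Counting two letter names plus an octave up from A lands on B.
A minor ninth spans 13 semitones, so from Ab4 the target pitch is Bbb5.

Bbb5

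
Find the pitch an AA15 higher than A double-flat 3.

A fifteenth keeps the letter name A, two octaves up from A.
A doubly augmented fifteenth spans 26 semitones, so from Abb3 the target pitch is A5.

A 5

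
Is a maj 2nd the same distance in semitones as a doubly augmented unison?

A major second = 2 semitones = a doubly augmented unison; enharmonically equal.

Yes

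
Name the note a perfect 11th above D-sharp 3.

G-sharp 4

The eleventh's letter: D up four letter names plus an octave → G.
A perfect eleventh is 17 semitones; 17 semitones up from D#3 gives G#4.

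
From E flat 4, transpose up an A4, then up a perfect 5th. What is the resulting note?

An augmented fourth up from Eb4 is A4.
A4 up a perfect fifth → E5 (7 semitones).

E 5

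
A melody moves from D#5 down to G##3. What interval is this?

Descending from D#5 to G##3 is the same interval as ascending G##3 to D#5.
G to D spans five letter names (G-A-B-C-D), plus an octave — that makes it a twelfth of some quality.
The perfect twelfth is 19 semitones; here we have 18, one semitone narrower: diminished.
(Equivalently, a compound diminished fifth: a diminished fifth plus an octave.)

diminished twelfth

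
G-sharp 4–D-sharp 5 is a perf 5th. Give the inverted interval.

perfect fourth

The rule of nine gives the new number: 9 − 5 = 4, so a fifth becomes a fourth.
The quality also flips — perfect stays perfect — giving a perfect fourth.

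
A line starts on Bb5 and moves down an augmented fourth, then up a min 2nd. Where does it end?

Gbb5

Bb5 down an augmented fourth → Fb5 (6 semitones).
Up a minor second from Fb5: Gbb5 (1 semitone up).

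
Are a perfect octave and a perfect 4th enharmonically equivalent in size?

No

A perfect octave spans 12 semitones; a perfect fourth spans 5 semitones. They differ by 7.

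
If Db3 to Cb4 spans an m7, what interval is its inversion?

Interval numbers invert to sum to nine: 7 + 2 = 9, so a seventh inverts to a second.
The quality also flips — minor becomes major — giving a major second.

M2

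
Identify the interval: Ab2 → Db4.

perfect eleventh

A to D spans four letter names (A-B-C-D), plus an octave — that makes it an eleventh of some quality.
Counting semitones, Ab2→Db4 is 17, which is the perfect eleventh.
(Equivalently, a compound perfect fourth: a perfect fourth plus an octave.)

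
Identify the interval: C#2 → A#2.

C to A spans six letter names (C-D-E-F-G-A): a sixth.
The major sixth spans 9 semitones, and C#2 to A#2 is exactly 9 semitones — so this is a major sixth.

M6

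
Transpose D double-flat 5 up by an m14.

C double-flat 7

Counting seven letter names plus an octave up from D lands on C.
A minor fourteenth spans 22 semitones, so from Dbb5 the target pitch is Cbb7.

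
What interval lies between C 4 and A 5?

C to A spans six letter names (C-D-E-F-G-A), plus an octave, so the interval is some kind of thirteenth.
The major thirteenth spans 21 semitones, and C4 to A5 is exactly 21 semitones — so this is a major thirteenth.
(Equivalently, a compound major sixth: a major sixth plus an octave.)

major thirteenth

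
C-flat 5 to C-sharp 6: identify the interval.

doubly augmented octave

C to C is the same letter name, plus an octave — that makes it an octave of some quality.
The perfect octave is 12 semitones; here we have 14, two semitones wider: doubly augmented.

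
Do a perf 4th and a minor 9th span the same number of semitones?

A perfect fourth is 5 semitones but a minor ninth is 13 semitones — different sizes.

No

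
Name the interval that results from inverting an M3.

minor 6th

The rule of nine gives the new number: 9 − 3 = 6, so a third becomes a sixth.
Quality inverts too: major becomes minor. That makes the inversion a minor sixth.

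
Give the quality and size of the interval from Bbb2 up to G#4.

doubly augmented thirteenth

B to G spans six letter names (B-C-D-E-F-G), plus an octave — that makes it a thirteenth of some quality.
Bbb2 to G#4 spans 23 semitones — two semitones wider than the major thirteenth (21) — giving a doubly augmented thirteenth.
(Equivalently, a compound doubly augmented sixth: a doubly augmented sixth plus an octave.)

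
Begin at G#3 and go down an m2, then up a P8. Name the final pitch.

F##4

G#3 down a minor second → F##3 (1 semitone).
A perfect octave up from F##3 is F##4.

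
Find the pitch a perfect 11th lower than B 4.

Four letters down from B (plus an octave) reaches F.
Moving 17 semitones down from B4 (the size of a perfect eleventh) reaches F#3.

F sharp 3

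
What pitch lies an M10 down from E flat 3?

C flat 2

The tenth's letter: E down three letter names plus an octave → C.
A major tenth is 16 semitones; 16 semitones down from Eb3 gives Cb2.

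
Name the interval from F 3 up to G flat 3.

minor second

F to G spans two letter names (F-G) — that makes it a second of some quality.
A major second would be 2 semitones, but F3 to Gb3 is 1 — one semitone narrower, making it a minor second.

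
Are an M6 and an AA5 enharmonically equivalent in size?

Yes

A major sixth = 9 semitones = a doubly augmented fifth; enharmonically equal.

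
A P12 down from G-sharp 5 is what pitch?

Five letters down from G (plus an octave) reaches C.
A perfect twelfth spans 19 semitones, so from G#5 the target pitch is C#4.

C-sharp 4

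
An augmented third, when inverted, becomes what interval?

Inverted interval numbers add to nine, so a third pairs with a sixth (3 + 6 = 9).
Quality inverts too: augmented becomes diminished. That makes the inversion a diminished sixth.

diminished 6th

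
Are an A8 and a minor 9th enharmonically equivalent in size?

An augmented octave = 13 semitones = a minor ninth; enharmonically equal.

Yes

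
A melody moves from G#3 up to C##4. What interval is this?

A4

G to C spans four letter names (G-A-B-C): a fourth.
A perfect fourth would be 5 semitones; G#3 to C##4 is 6, one semitone wider, so the interval is augmented.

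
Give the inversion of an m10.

M6

First reduce the compound minor tenth to its simple form, a minor third.
Inverted interval numbers add to nine, so a third pairs with a sixth (3 + 6 = 9).
The quality also flips — minor becomes major — giving a major sixth.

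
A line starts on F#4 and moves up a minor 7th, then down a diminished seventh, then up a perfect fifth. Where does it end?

Up a minor seventh from F#4: E5 (10 semitones up).
Down a diminished seventh from E5: F##4 (9 semitones down).
A perfect fifth up from F##4 is C##5.

C##5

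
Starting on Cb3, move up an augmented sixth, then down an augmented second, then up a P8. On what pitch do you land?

Gb4

Up an augmented sixth from Cb3: A3 (10 semitones up).
Down an augmented second from A3: Gb3 (3 semitones down).
A perfect octave up from Gb3 is Gb4.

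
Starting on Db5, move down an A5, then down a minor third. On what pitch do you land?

Down an augmented fifth from Db5: Gbb4 (8 semitones down).
A minor third down from Gbb4 is Ebb4.

Ebb4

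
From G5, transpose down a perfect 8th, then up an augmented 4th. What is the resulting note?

C#5

G5 down a perfect octave → G4 (12 semitones).
Up an augmented fourth from G4: C#5 (6 semitones up).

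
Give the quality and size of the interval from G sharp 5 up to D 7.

G to D spans five letter names (G-A-B-C-D), plus an octave, so the interval is some kind of twelfth.
The perfect twelfth is 19 semitones; here we have 18, one semitone narrower: diminished.
(Equivalently, a compound diminished fifth: a diminished fifth plus an octave.)

diminished twelfth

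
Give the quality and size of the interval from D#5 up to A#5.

D to A spans five letter names (D-E-F-G-A): a fifth.
The perfect fifth spans 7 semitones, and D#5 to A#5 is exactly 7 semitones — so this is a perfect fifth.

perfect 5th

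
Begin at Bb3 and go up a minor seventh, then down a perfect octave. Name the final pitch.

Ab3

Bb3 up a minor seventh → Ab4 (10 semitones).
Ab4 down a perfect octave → Ab3 (12 semitones).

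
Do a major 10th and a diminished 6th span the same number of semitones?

A major tenth is 16 semitones but a diminished sixth is 7 semitones — different sizes.

No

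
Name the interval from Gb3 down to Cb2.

Descending from Gb3 to Cb2 is the same interval as ascending Cb2 to Gb3.
C to G spans five letter names (C-D-E-F-G), plus an octave — that makes it a twelfth of some quality.
Cb2 to Gb3 is 19 semitones, matching the perfect twelfth exactly, so the quality is perfect.
(Equivalently, a compound perfect fifth: a perfect fifth plus an octave.)

perfect twelfth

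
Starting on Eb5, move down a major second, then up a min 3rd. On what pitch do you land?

A major second down from Eb5 is Db5.
A minor third up from Db5 is Fb5.

Fb5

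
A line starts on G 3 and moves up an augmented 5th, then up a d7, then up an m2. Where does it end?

D flat 5

An augmented fifth up from G3 is D#4.
Up a diminished seventh from D#4: C5 (9 semitones up).
A minor second up from C5 is Db5.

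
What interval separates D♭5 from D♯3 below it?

Descending from Db5 to D#3 is the same interval as ascending D#3 to Db5.
D to D is the same letter name, plus 2 octaves — that makes it a fifteenth of some quality.
The perfect fifteenth is 24 semitones; here we have 22, two semitones narrower: doubly diminished.
(Equivalently, a compound doubly diminished octave: a doubly diminished octave plus an octave.)

dd15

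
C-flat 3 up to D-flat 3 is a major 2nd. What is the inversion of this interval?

The rule of nine gives the new number: 9 − 2 = 7, so a second becomes a seventh.
And major becomes minor under inversion, so we get a minor seventh.

minor 7th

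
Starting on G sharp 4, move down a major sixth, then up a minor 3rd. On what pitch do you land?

A major sixth down from G#4 is B3.
A minor third up from B3 is D4.

D 4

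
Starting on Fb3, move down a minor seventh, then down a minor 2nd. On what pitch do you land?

Down a minor seventh from Fb3: Gb2 (10 semitones down).
Gb2 down a minor second → F2 (1 semitone).

F2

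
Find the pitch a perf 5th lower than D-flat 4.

G-flat 3

Counting five letter names down from D lands on G.
A perfect fifth is 7 semitones; 7 semitones down from Db4 gives Gb3.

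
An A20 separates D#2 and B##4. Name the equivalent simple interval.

augmented 6th

Each octave removed subtracts seven from the number: 20 − 14 = 6.
Quality carries through unchanged, so the simple form is an augmented sixth.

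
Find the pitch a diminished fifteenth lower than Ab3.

A1

For a fifteenth the letter name doesn't change: still A, two octaves down.
Moving 23 semitones down from Ab3 (the size of a diminished fifteenth) reaches A1.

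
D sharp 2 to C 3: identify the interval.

D to C spans seven letter names (D-E-F-G-A-B-C) — that makes it a seventh of some quality.
D#2 to C3 spans 9 semitones — two semitones narrower than the major seventh (11) — giving a diminished seventh.

diminished seventh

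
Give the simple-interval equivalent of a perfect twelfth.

perfect 5th

Take out an octave (7 from the number): 12 − 7 = 5.
That makes a perfect twelfth a compound perfect fifth — an octave plus a perfect fifth.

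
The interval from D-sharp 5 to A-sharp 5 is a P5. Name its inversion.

perfect 4th

Interval numbers invert to sum to nine: 5 + 4 = 9, so a fifth inverts to a fourth.
The quality also flips — perfect stays perfect — giving a perfect fourth.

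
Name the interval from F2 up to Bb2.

perfect fourth

F to B spans four letter names (F-G-A-B) — that makes it a fourth of some quality.
Counting semitones, F2→Bb2 is 5, which is the perfect fourth.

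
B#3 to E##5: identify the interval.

B to E spans four letter names (B-C-D-E), plus an octave — that makes it an eleventh of some quality.
B#3 to E##5 spans 18 semitones — one semitone wider than the perfect eleventh (17) — giving an augmented eleventh.
(Equivalently, a compound augmented fourth: an augmented fourth plus an octave.)

augmented eleventh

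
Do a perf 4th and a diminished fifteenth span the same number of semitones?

5 semitones (perfect fourth) vs 23 semitones (diminished fifteenth): not equal.

No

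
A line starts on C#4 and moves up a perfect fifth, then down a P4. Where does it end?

D#4

C#4 up a perfect fifth → G#4 (7 semitones).
G#4 down a perfect fourth → D#4 (5 semitones).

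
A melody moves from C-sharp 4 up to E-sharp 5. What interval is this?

M10

C to E spans three letter names (C-D-E), plus an octave — that makes it a tenth of some quality.
The major tenth spans 16 semitones, and C#4 to E#5 is exactly 16 semitones — so this is a major tenth.
(Equivalently, a compound major third: a major third plus an octave.)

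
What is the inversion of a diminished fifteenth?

First reduce the compound diminished fifteenth to its simple form, a diminished octave.
Interval numbers invert to sum to nine: 8 + 1 = 9, so an octave inverts to a unison.
The quality also flips — diminished becomes augmented — giving an augmented unison.

A1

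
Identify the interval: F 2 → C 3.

P5

F to C spans five letter names (F-G-A-B-C): a fifth.
The perfect fifth spans 7 semitones, and F2 to C3 is exactly 7 semitones — so this is a perfect fifth.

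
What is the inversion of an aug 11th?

First reduce the compound augmented eleventh to its simple form, an augmented fourth.
Interval numbers invert to sum to nine: 4 + 5 = 9, so a fourth inverts to a fifth.
The quality also flips — augmented becomes diminished — giving a diminished fifth.

diminished 5th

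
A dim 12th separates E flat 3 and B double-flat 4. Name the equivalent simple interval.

Take out an octave (7 from the number): 12 − 7 = 5.
Quality carries through unchanged, so the simple form is a diminished fifth.

d5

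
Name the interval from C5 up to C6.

C to C is the same letter name, plus an octave, so the interval is some kind of octave.
C5 to C6 is 12 semitones, matching the perfect octave exactly, so the quality is perfect.

perfect octave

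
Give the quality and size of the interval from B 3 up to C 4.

minor second

B to C spans two letter names (B-C): a second.
A major second would be 2 semitones, but B3 to C4 is 1 — one semitone narrower, making it a minor second.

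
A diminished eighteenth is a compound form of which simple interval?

Each octave removed subtracts seven from the number: 18 − 14 = 4.
That makes a diminished eighteenth a compound diminished fourth — 2 octaves plus a diminished fourth.

diminished 4th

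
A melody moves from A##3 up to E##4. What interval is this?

perfect fifth

A to E spans five letter names (A-B-C-D-E): a fifth.
A##3 to E##4 is 7 semitones, matching the perfect fifth exactly, so the quality is perfect.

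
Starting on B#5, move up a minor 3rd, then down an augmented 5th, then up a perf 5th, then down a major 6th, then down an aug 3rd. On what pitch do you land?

Up a minor third from B#5: D#6 (3 semitones up).
An augmented fifth down from D#6 is G5.
A perfect fifth up from G5 is D6.
D6 down a major sixth → F5 (9 semitones).
F5 down an augmented third → Dbb5 (5 semitones).

Dbb5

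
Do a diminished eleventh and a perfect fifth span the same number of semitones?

A diminished eleventh is 16 semitones but a perfect fifth is 7 semitones — different sizes.

No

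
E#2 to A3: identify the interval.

d11

E to A spans four letter names (E-F-G-A), plus an octave: an eleventh.
E#2 to A3 spans 16 semitones — one semitone narrower than the perfect eleventh (17) — giving a diminished eleventh.
(Equivalently, a compound diminished fourth: a diminished fourth plus an octave.)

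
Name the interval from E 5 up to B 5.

E to B spans five letter names (E-F-G-A-B), so the interval is some kind of fifth.
E5 to B5 is 7 semitones, matching the perfect fifth exactly, so the quality is perfect.

perfect fifth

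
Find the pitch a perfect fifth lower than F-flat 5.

Five letter names down from F: B.
A perfect fifth is 7 semitones; 7 semitones down from Fb5 gives Bbb4.

B-double-flat 4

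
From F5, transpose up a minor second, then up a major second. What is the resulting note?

Ab5

Up a minor second from F5: Gb5 (1 semitone up).
A major second up from Gb5 is Ab5.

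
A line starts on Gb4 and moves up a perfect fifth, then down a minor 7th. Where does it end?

A perfect fifth up from Gb4 is Db5.
Db5 down a minor seventh → Eb4 (10 semitones).

Eb4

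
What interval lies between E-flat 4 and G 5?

major tenth

E to G spans three letter names (E-F-G), plus an octave, so the interval is some kind of tenth.
Counting semitones, Eb4→G5 is 16, which is the major tenth.
(Equivalently, a compound major third: a major third plus an octave.)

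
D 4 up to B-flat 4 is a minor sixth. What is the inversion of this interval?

Interval numbers invert to sum to nine: 6 + 3 = 9, so a sixth inverts to a third.
The quality also flips — minor becomes major — giving a major third.

major 3rd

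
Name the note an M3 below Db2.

Bbb1

The third takes the letter from D down to B.
A major third spans 4 semitones, so from Db2 the target pitch is Bbb1.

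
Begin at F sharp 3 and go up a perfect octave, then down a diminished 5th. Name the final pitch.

B sharp 3

Up a perfect octave from F#3: F#4 (12 semitones up).
F#4 down a diminished fifth → B#3 (6 semitones).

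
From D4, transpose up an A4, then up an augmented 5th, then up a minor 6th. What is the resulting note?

B#5

Up an augmented fourth from D4: G#4 (6 semitones up).
Up an augmented fifth from G#4: D##5 (8 semitones up).
D##5 up a minor sixth → B#5 (8 semitones).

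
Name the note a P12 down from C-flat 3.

F-flat 1

Five letters down from C (plus an octave) reaches F.
A perfect twelfth spans 19 semitones, so from Cb3 the target pitch is Fb1.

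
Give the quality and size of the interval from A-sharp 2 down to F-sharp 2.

major third

Descending from A#2 to F#2 is the same interval as ascending F#2 to A#2.
F to A spans three letter names (F-G-A), so the interval is some kind of third.
F#2 to A#2 is 4 semitones, matching the major third exactly, so the quality is major.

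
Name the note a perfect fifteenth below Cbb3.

For a fifteenth the letter name doesn't change: still C, two octaves down.
A perfect fifteenth is 24 semitones; 24 semitones down from Cbb3 gives Cbb1.

Cbb1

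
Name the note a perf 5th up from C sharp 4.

The fifth takes the letter from C up to G.
Moving 7 semitones up from C#4 (the size of a perfect fifth) reaches G#4.

G sharp 4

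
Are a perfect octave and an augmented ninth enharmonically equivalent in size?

No

A perfect octave spans 12 semitones; an augmented ninth spans 15 semitones. They differ by 3.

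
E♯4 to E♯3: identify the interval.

Descending from E#4 to E#3 is the same interval as ascending E#3 to E#4.
E to E is the same letter name, plus an octave: an octave.
The perfect octave spans 12 semitones, and E#3 to E#4 is exactly 12 semitones — so this is a perfect octave.

perfect octave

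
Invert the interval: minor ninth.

M7

First reduce the compound minor ninth to its simple form, a minor second.
Interval numbers invert to sum to nine: 2 + 7 = 9, so a second inverts to a seventh.
Quality inverts too: minor becomes major. That makes the inversion a major seventh.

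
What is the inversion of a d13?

augmented 3rd

First reduce the compound diminished thirteenth to its simple form, a diminished sixth.
Inverted interval numbers add to nine, so a sixth pairs with a third (6 + 3 = 9).
Quality inverts too: diminished becomes augmented. That makes the inversion an augmented third.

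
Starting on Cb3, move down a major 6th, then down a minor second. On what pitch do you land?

Down a major sixth from Cb3: Ebb2 (9 semitones down).
Ebb2 down a minor second → Db2 (1 semitone).

Db2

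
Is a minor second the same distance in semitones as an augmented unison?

Both span 1 semitone: a minor second and an augmented unison are the same chromatic distance.

Yes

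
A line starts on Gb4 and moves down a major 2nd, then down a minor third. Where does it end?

Db4

Down a major second from Gb4: Fb4 (2 semitones down).
Fb4 down a minor third → Db4 (3 semitones).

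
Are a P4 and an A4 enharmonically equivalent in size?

A perfect fourth spans 5 semitones; an augmented fourth spans 6 semitones. They differ by 1.

No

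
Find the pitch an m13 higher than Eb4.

Cb6

Six letters up from E (plus an octave) reaches C.
A minor thirteenth is 20 semitones; 20 semitones up from Eb4 gives Cb6.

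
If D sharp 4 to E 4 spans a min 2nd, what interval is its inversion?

major 7th

Inverted interval numbers add to nine, so a second pairs with a seventh (2 + 7 = 9).
The quality also flips — minor becomes major — giving a major seventh.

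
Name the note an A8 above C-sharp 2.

C-double-sharp 3

An octave keeps the letter name C, an octave up from C.
An augmented octave is 13 semitones; 13 semitones up from C#2 gives C##3.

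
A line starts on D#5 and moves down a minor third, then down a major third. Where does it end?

G#4

Down a minor third from D#5: B#4 (3 semitones down).
A major third down from B#4 is G#4.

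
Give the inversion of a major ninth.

m7

First reduce the compound major ninth to its simple form, a major second.
The rule of nine gives the new number: 9 − 2 = 7, so a second becomes a seventh.
The quality also flips — major becomes minor — giving a minor seventh.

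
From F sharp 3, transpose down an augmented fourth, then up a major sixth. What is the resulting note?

Down an augmented fourth from F#3: C3 (6 semitones down).
A major sixth up from C3 is A3.

A 3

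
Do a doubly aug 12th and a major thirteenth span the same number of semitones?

Yes

Both span 21 semitones: a doubly augmented twelfth and a major thirteenth are the same chromatic distance.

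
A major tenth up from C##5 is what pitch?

The tenth's letter: C up three letter names plus an octave → E.
Moving 16 semitones up from C##5 (the size of a major tenth) reaches E##6.

E##6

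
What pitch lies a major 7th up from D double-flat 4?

Seven letter names up from D: C.
Moving 11 semitones up from Dbb4 (the size of a major seventh) reaches Cb5.

C flat 5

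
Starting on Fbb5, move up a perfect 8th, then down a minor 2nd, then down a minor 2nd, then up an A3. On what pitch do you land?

F#6

A perfect octave up from Fbb5 is Fbb6.
Down a minor second from Fbb6: Ebb6 (1 semitone down).
Down a minor second from Ebb6: Db6 (1 semitone down).
An augmented third up from Db6 is F#6.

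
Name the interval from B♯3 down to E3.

Descending from B#3 to E3 is the same interval as ascending E3 to B#3.
E to B spans five letter names (E-F-G-A-B), so the interval is some kind of fifth.
E3 to B#3 spans 8 semitones — one semitone wider than the perfect fifth (7) — giving an augmented fifth.

A5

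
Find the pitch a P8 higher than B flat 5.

An octave keeps the letter name B, an octave up from B.
Moving 12 semitones up from Bb5 (the size of a perfect octave) reaches Bb6.

B flat 6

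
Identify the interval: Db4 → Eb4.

D to E spans two letter names (D-E) — that makes it a second of some quality.
The major second spans 2 semitones, and Db4 to Eb4 is exactly 2 semitones — so this is a major second.

major second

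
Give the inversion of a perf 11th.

perfect fifth

First reduce the compound perfect eleventh to its simple form, a perfect fourth.
Inverted interval numbers add to nine, so a fourth pairs with a fifth (4 + 5 = 9).
The quality also flips — perfect stays perfect — giving a perfect fifth.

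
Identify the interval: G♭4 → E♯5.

G to E spans six letter names (G-A-B-C-D-E): a sixth.
A major sixth would be 9 semitones; Gb4 to E#5 is 11, two semitones wider, so the interval is doubly augmented.

doubly augmented 6th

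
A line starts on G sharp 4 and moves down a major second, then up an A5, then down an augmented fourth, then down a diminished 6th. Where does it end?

G#4 down a major second → F#4 (2 semitones).
An augmented fifth up from F#4 is C##5.
An augmented fourth down from C##5 is G#4.
A diminished sixth down from G#4 is B##3.

B double-sharp 3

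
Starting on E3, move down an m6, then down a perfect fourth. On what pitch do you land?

D#2

A minor sixth down from E3 is G#2.
G#2 down a perfect fourth → D#2 (5 semitones).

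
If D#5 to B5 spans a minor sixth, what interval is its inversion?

The rule of nine gives the new number: 9 − 6 = 3, so a sixth becomes a third.
Quality inverts too: minor becomes major. That makes the inversion a major third.

M3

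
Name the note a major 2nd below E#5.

Counting two letter names down from E lands on D.
A major second is 2 semitones; 2 semitones down from E#5 gives D#5.

D#5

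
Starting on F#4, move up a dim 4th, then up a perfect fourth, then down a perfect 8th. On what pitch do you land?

Eb4

F#4 up a diminished fourth → Bb4 (4 semitones).
Bb4 up a perfect fourth → Eb5 (5 semitones).
Eb5 down a perfect octave → Eb4 (12 semitones).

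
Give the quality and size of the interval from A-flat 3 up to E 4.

A5

A to E spans five letter names (A-B-C-D-E) — that makes it a fifth of some quality.
Ab3 to E4 spans 8 semitones — one semitone wider than the perfect fifth (7) — giving an augmented fifth.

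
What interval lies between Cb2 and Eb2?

major third

C to E spans three letter names (C-D-E) — that makes it a third of some quality.
Cb2 to Eb2 is 4 semitones, matching the major third exactly, so the quality is major.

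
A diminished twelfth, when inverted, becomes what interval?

First reduce the compound diminished twelfth to its simple form, a diminished fifth.
Inverted interval numbers add to nine, so a fifth pairs with a fourth (5 + 4 = 9).
And diminished becomes augmented under inversion, so we get an augmented fourth.

A4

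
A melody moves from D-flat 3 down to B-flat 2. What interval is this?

Descending from Db3 to Bb2 is the same interval as ascending Bb2 to Db3.
B to D spans three letter names (B-C-D): a third.
At 3 semitones, Bb2→Db3 falls one short of a major third: minor.

minor third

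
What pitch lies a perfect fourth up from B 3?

The fourth takes the letter from B up to E.
A perfect fourth is 5 semitones; 5 semitones up from B3 gives E4.

E 4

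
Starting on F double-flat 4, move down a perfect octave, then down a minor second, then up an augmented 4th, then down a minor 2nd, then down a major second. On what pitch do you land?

Fbb4 down a perfect octave → Fbb3 (12 semitones).
Down a minor second from Fbb3: Ebb3 (1 semitone down).
Ebb3 up an augmented fourth → Ab3 (6 semitones).
Ab3 down a minor second → G3 (1 semitone).
G3 down a major second → F3 (2 semitones).

F 3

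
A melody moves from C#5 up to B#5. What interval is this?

C to B spans seven letter names (C-D-E-F-G-A-B) — that makes it a seventh of some quality.
The major seventh spans 11 semitones, and C#5 to B#5 is exactly 11 semitones — so this is a major seventh.

major 7th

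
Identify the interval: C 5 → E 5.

C to E spans three letter names (C-D-E), so the interval is some kind of third.
C5 to E5 is 4 semitones, matching the major third exactly, so the quality is major.

M3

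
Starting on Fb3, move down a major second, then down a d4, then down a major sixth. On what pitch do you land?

Db2

Down a major second from Fb3: Ebb3 (2 semitones down).
Ebb3 down a diminished fourth → Bb2 (4 semitones).
Bb2 down a major sixth → Db2 (9 semitones).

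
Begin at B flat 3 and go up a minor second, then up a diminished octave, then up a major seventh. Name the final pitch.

Up a minor second from Bb3: Cb4 (1 semitone up).
Up a diminished octave from Cb4: Cbb5 (11 semitones up).
Cbb5 up a major seventh → Bbb5 (11 semitones).

B double-flat 5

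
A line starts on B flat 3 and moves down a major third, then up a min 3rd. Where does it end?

B double-flat 3

Bb3 down a major third → Gb3 (4 semitones).
A minor third up from Gb3 is Bbb3.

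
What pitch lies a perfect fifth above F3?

C4

Five letter names up from F: C.
A perfect fifth is 7 semitones; 7 semitones up from F3 gives C4.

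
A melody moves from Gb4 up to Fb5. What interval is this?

G to F spans seven letter names (G-A-B-C-D-E-F), so the interval is some kind of seventh.
At 10 semitones, Gb4→Fb5 falls one short of a major seventh: minor.

m7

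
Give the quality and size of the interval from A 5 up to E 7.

perfect twelfth

A to E spans five letter names (A-B-C-D-E), plus an octave: a twelfth.
A5 to E7 is 19 semitones, matching the perfect twelfth exactly, so the quality is perfect.
(Equivalently, a compound perfect fifth: a perfect fifth plus an octave.)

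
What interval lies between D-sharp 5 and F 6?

diminished 10th

D to F spans three letter names (D-E-F), plus an octave — that makes it a tenth of some quality.
The major tenth is 16 semitones; here we have 14, two semitones narrower: diminished.
(Equivalently, a compound diminished third: a diminished third plus an octave.)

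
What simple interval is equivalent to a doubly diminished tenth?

Subtracting seven from the interval number removes an octave: 10 − 7 = 3.
That makes a doubly diminished tenth a compound doubly diminished third — an octave plus a doubly diminished third.

doubly diminished third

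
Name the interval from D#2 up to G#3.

perfect eleventh

D to G spans four letter names (D-E-F-G), plus an octave — that makes it an eleventh of some quality.
Counting semitones, D#2→G#3 is 17, which is the perfect eleventh.
(Equivalently, a compound perfect fourth: a perfect fourth plus an octave.)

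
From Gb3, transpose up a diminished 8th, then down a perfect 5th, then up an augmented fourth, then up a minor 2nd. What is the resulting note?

Gbb4

A diminished octave up from Gb3 is Gbb4.
Down a perfect fifth from Gbb4: Cbb4 (7 semitones down).
Up an augmented fourth from Cbb4: Fb4 (6 semitones up).
Fb4 up a minor second → Gbb4 (1 semitone).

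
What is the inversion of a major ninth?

minor 7th

First reduce the compound major ninth to its simple form, a major second.
Inverted interval numbers add to nine, so a second pairs with a seventh (2 + 7 = 9).
The quality also flips — major becomes minor — giving a minor seventh.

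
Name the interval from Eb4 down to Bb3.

Descending from Eb4 to Bb3 is the same interval as ascending Bb3 to Eb4.
B to E spans four letter names (B-C-D-E), so the interval is some kind of fourth.
Bb3 to Eb4 is 5 semitones, matching the perfect fourth exactly, so the quality is perfect.

perfect 4th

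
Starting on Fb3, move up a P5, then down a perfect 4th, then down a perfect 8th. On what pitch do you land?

Gb2

Up a perfect fifth from Fb3: Cb4 (7 semitones up).
Down a perfect fourth from Cb4: Gb3 (5 semitones down).
Gb3 down a perfect octave → Gb2 (12 semitones).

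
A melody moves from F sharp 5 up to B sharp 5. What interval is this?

augmented fourth

F to B spans four letter names (F-G-A-B), so the interval is some kind of fourth.
F#5 to B#5 spans 6 semitones — one semitone wider than the perfect fourth (5) — giving an augmented fourth.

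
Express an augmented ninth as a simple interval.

Subtracting seven from the interval number removes an octave: 9 − 7 = 2.
Quality carries through unchanged, so the simple form is an augmented second.

A2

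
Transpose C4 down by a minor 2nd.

B3

Counting two letter names down from C lands on B.
A minor second spans 1 semitone, so from C4 the target pitch is B3.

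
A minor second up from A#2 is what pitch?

B2

Two letter names up from A: B.
A minor second is 1 semitone; 1 semitone up from A#2 gives B2.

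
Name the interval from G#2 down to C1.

Descending from G#2 to C1 is the same interval as ascending C1 to G#2.
C to G spans five letter names (C-D-E-F-G), plus an octave, so the interval is some kind of twelfth.
The perfect twelfth is 19 semitones; here we have 20, one semitone wider: augmented.
(Equivalently, a compound augmented fifth: an augmented fifth plus an octave.)

augmented twelfth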